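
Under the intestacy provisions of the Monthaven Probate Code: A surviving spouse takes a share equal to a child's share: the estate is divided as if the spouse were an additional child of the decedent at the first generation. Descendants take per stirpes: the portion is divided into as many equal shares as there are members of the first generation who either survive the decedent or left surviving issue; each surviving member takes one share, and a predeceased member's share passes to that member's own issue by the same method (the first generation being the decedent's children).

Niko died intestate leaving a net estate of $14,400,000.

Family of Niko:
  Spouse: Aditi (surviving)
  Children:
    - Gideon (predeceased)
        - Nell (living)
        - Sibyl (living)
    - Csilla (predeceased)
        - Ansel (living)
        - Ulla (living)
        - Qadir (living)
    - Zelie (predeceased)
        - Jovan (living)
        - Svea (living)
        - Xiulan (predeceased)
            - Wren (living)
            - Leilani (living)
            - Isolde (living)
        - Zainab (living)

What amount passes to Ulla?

The spouse counts as an additional share at the children's level, so there are 4 primary shares of $3,600,000. Aditi takes one such share ($3,600,000).
The children's combined portion ($10,800,000) is divided into 3 shares of $3,600,000: Gideon's $3,600,000 share passes to Gideon's issue; Csilla's $3,600,000 share passes to Csilla's issue; Zelie's $3,600,000 share passes to Zelie's issue.
Gideon's share ($3,600,000) is divided into 2 shares of $1,800,000: Nell and Sibyl each take $1,800,000.
Csilla's share ($3,600,000) is divided into 3 shares of $1,200,000: Ansel, Ulla, and Qadir each take $1,200,000.
Zelie's share ($3,600,000) is divided into 4 shares of $900,000: Jovan, Svea, and Zainab each take $900,000; Xiulan's $900,000 share passes to Xiulan's issue.
Xiulan's share ($900,000) is divided into 3 shares of $300,000: Wren, Leilani, and Isolde each take $300,000.

Ulla receives $1,200,000.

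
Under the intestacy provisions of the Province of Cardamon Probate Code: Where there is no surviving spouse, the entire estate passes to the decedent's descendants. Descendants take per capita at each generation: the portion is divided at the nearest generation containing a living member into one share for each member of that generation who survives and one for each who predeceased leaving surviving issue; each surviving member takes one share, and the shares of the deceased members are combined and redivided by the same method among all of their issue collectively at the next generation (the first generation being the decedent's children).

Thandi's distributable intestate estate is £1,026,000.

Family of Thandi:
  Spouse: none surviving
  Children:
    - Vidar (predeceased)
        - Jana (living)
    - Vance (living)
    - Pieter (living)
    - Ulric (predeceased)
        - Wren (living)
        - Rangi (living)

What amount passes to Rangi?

The entire £1,026,000 passes to the descendants.
That amount (£1,026,000) is divided at the children's generation into 4 shares of £256,500. Vance and Pieter each take £256,500. The 2 shares of the deceased (Vidar and Ulric) are combined into a pool of £513,000.
That pool (£513,000) is divided at the grandchildren's generation equally among Jana, Wren, and Rangi: £171,000 each.

Rangi receives £171,000.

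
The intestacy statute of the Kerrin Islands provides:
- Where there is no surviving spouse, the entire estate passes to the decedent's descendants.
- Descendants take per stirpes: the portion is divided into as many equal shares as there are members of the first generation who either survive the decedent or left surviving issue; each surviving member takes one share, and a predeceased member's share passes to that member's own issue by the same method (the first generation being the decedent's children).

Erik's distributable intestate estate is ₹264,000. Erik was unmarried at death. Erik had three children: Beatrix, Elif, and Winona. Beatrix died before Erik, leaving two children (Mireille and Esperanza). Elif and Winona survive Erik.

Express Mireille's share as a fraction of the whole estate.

The entire ₹264,000 passes to the descendants.
That amount (₹264,000) is divided into 3 shares of ₹88,000: Elif and Winona each take ₹88,000; Beatrix's ₹88,000 share passes to Beatrix's issue.
Beatrix's share (₹88,000) is divided into 2 shares of ₹44,000: Mireille and Esperanza each take ₹44,000.

Mireille receives 1/6 of the estate.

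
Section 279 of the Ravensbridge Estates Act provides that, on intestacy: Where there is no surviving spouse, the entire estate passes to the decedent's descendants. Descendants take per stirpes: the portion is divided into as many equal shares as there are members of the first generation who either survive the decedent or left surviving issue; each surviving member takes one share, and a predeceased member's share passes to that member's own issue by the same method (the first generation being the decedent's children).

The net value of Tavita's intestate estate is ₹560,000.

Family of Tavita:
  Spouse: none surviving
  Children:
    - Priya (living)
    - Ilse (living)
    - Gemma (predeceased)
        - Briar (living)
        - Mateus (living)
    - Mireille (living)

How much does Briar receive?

Briar receives ₹70,000.

The entire ₹560,000 passes to the descendants.
That amount (₹560,000) is divided into 4 shares of ₹140,000: Priya, Ilse, and Mireille each take ₹140,000; Gemma's ₹140,000 share passes to Gemma's issue.
Gemma's share (₹140,000) is divided into 2 shares of ₹70,000: Briar and Mateus each take ₹70,000.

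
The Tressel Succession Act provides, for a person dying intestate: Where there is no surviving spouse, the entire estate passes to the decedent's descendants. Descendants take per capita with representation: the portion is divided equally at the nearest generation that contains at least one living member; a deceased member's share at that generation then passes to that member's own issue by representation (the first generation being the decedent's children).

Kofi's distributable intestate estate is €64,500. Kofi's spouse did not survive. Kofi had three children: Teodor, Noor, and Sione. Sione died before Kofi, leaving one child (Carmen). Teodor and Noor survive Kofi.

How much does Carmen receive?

The entire €64,500 passes to the descendants.
That amount (€64,500) is divided into 3 shares of €21,500: Teodor and Noor each take €21,500; Sione's €21,500 share passes to Sione's issue.
Sione's share (€21,500) passes entirely to Carmen.

Carmen receives €21,500.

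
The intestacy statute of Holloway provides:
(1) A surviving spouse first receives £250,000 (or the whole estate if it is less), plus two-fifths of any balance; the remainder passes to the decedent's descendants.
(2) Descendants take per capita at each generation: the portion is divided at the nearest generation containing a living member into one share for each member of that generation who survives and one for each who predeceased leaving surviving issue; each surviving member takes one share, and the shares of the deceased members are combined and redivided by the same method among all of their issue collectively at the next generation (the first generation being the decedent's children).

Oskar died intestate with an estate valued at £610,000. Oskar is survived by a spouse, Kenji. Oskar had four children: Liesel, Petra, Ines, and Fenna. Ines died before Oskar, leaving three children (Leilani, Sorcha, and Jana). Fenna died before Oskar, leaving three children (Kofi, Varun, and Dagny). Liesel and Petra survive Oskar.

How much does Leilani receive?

Leilani receives £18,000.

Kenji first takes £250,000, leaving a balance of £360,000. Kenji then takes two-fifths of the balance (£144,000), for a total of £394,000. The remaining £216,000 passes to the descendants.
The descendants' portion (£216,000) is divided at the children's generation into 4 shares of £54,000. Liesel and Petra each take £54,000. The 2 shares of the deceased (Ines and Fenna) are combined into a pool of £108,000.
That pool (£108,000) is divided at the grandchildren's generation equally among Leilani, Sorcha, Jana, Kofi, Varun, and Dagny: £18,000 each.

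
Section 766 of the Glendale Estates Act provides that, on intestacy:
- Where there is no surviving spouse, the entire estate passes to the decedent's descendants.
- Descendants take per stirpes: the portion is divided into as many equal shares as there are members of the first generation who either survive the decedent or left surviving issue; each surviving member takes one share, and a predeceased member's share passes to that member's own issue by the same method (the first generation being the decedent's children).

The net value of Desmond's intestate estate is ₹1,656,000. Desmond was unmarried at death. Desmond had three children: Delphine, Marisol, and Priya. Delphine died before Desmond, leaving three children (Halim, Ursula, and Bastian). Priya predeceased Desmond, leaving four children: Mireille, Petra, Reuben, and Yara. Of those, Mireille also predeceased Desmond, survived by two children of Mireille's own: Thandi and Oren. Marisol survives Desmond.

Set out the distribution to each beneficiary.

Halim: ₹184,000; Ursula: ₹184,000; Bastian: ₹184,000; Marisol: ₹552,000; Thandi: ₹69,000; Oren: ₹69,000; Petra: ₹138,000; Reuben: ₹138,000; Yara: ₹138,000

The entire ₹1,656,000 passes to the descendants.
That amount (₹1,656,000) is divided into 3 shares of ₹552,000: Marisol takes ₹552,000; Delphine's ₹552,000 share passes to Delphine's issue; Priya's ₹552,000 share passes to Priya's issue.
Delphine's share (₹552,000) is divided into 3 shares of ₹184,000: Halim, Ursula, and Bastian each take ₹184,000.
Priya's share (₹552,000) is divided into 4 shares of ₹138,000: Petra, Reuben, and Yara each take ₹138,000; Mireille's ₹138,000 share passes to Mireille's issue.
Mireille's share (₹138,000) is divided into 2 shares of ₹69,000: Thandi and Oren each take ₹69,000.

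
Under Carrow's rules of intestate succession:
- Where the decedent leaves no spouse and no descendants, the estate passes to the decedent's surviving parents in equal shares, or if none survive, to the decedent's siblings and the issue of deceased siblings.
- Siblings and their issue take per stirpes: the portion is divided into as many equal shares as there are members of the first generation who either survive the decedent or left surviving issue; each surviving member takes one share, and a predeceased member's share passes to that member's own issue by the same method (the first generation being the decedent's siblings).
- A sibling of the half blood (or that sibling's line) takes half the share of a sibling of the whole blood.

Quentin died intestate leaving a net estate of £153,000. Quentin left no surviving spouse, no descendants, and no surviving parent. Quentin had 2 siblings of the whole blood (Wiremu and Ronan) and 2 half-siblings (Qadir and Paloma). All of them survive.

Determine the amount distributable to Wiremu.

Wiremu receives £51,000.

The entire £153,000 passes to the siblings and their issue.
Counting each half-blood sibling's line as half a unit, there are 3 units in £153,000, so one unit is £51,000. Whole-blood lines (Wiremu and Ronan) take £51,000 each; half-blood lines (Qadir and Paloma) take £25,500 each.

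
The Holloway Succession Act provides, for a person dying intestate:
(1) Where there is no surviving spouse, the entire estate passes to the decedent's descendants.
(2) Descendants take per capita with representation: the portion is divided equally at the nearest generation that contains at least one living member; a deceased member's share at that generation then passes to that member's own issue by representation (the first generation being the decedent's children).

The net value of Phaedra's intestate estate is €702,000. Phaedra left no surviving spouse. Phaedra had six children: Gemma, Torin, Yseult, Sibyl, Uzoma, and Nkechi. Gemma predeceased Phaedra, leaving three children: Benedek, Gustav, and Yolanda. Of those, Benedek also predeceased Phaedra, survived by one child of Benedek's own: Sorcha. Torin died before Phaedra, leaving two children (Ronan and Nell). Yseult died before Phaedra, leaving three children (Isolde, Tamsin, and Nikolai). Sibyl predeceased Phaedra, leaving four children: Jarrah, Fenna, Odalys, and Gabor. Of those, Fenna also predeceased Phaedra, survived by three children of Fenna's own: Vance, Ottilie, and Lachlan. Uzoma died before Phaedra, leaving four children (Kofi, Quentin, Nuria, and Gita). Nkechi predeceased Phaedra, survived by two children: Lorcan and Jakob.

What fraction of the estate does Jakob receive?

Jakob receives 1/18 of the estate.

The entire €702,000 passes to the descendants.
No child survives, so the initial division is made at the grandchildren's generation.
That amount (€702,000) is divided into 18 shares of €39,000: Gustav, Yolanda, Ronan, Nell, Isolde, Tamsin, Nikolai, Jarrah, Odalys, Gabor, Kofi, Quentin, Nuria, Gita, Lorcan, and Jakob each take €39,000; Benedek's €39,000 share passes to Benedek's issue; Fenna's €39,000 share passes to Fenna's issue.
Benedek's share (€39,000) passes entirely to Sorcha.
Fenna's share (€39,000) is divided into 3 shares of €13,000: Vance, Ottilie, and Lachlan each take €13,000.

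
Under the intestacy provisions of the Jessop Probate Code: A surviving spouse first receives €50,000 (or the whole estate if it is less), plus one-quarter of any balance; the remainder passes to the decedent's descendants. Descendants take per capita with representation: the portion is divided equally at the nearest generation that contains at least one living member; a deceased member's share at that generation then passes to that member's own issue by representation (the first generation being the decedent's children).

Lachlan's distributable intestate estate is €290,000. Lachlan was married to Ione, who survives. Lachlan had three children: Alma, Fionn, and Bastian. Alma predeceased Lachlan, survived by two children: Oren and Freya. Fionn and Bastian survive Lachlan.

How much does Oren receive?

Ione first takes €50,000, leaving a balance of €240,000. Ione then takes one-quarter of the balance (€60,000), for a total of €110,000. The remaining €180,000 passes to the descendants.
The descendants' portion (€180,000) is divided into 3 shares of €60,000: Fionn and Bastian each take €60,000; Alma's €60,000 share passes to Alma's issue.
Alma's share (€60,000) is divided into 2 shares of €30,000: Oren and Freya each take €30,000.

Oren receives €30,000.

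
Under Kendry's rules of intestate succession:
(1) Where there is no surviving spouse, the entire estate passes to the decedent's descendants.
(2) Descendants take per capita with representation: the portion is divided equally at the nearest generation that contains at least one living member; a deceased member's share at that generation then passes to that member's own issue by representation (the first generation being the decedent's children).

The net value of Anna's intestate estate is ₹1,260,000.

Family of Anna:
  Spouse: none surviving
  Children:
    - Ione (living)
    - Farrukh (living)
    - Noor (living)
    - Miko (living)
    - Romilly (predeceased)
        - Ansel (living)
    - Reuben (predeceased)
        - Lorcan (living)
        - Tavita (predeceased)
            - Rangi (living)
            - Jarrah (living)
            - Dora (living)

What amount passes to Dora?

The entire ₹1,260,000 passes to the descendants.
That amount (₹1,260,000) is divided into 6 shares of ₹210,000: Ione, Farrukh, Noor, and Miko each take ₹210,000; Romilly's ₹210,000 share passes to Romilly's issue; Reuben's ₹210,000 share passes to Reuben's issue.
Romilly's share (₹210,000) passes entirely to Ansel.
Reuben's share (₹210,000) is divided into 2 shares of ₹105,000: Lorcan takes ₹105,000; Tavita's ₹105,000 share passes to Tavita's issue.
Tavita's share (₹105,000) is divided into 3 shares of ₹35,000: Rangi, Jarrah, and Dora each take ₹35,000.

Dora receives ₹35,000.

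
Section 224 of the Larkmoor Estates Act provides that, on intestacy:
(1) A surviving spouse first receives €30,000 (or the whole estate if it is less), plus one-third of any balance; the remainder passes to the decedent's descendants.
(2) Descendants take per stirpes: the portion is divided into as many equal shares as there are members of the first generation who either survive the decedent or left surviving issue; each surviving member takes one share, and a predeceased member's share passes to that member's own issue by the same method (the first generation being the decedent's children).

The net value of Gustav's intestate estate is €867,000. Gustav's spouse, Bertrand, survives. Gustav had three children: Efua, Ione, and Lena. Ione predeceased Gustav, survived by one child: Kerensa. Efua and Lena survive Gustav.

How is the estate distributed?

Bertrand first takes €30,000, leaving a balance of €837,000. Bertrand then takes one-third of the balance (€279,000), for a total of €309,000. The remaining €558,000 passes to the descendants.
The descendants' portion (€558,000) is divided into 3 shares of €186,000: Efua and Lena each take €186,000; Ione's €186,000 share passes to Ione's issue.
Ione's share (€186,000) passes entirely to Kerensa.

Bertrand: €309,000; Efua: €186,000; Kerensa: €186,000; Lena: €186,000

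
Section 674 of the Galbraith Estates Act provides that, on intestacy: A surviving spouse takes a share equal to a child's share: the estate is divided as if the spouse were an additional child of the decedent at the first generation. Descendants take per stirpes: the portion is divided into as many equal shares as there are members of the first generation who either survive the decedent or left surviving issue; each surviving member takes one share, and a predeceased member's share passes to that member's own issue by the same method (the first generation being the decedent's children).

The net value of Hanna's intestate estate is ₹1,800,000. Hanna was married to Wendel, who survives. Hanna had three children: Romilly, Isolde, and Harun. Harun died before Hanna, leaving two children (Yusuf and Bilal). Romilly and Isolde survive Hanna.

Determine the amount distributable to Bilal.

The spouse counts as an additional share at the children's level, so there are 4 primary shares of ₹450,000. Wendel takes one such share (₹450,000).
The children's combined portion (₹1,350,000) is divided into 3 shares of ₹450,000: Romilly and Isolde each take ₹450,000; Harun's ₹450,000 share passes to Harun's issue.
Harun's share (₹450,000) is divided into 2 shares of ₹225,000: Yusuf and Bilal each take ₹225,000.

Bilal receives ₹225,000.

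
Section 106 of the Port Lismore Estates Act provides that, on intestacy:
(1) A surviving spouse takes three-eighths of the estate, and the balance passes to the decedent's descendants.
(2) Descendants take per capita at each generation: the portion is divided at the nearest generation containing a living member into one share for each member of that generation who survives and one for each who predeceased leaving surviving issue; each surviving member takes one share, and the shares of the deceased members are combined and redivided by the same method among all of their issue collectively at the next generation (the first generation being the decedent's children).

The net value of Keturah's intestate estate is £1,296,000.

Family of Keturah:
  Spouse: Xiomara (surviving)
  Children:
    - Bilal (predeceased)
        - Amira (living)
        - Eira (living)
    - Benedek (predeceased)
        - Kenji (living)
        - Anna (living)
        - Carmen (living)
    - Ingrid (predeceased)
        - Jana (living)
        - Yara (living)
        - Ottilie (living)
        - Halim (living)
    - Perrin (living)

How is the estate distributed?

Xiomara takes three-eighths of £1,296,000 = £486,000. The remaining £810,000 passes to the descendants.
The descendants' portion (£810,000) is divided at the children's generation into 4 shares of £202,500. Perrin takes £202,500. The 3 shares of the deceased (Bilal, Benedek, and Ingrid) are combined into a pool of £607,500.
That pool (£607,500) is divided at the grandchildren's generation equally among Amira, Eira, Kenji, Anna, Carmen, Jana, Yara, Ottilie, and Halim: £67,500 each.

Xiomara: £486,000; Amira: £67,500; Eira: £67,500; Kenji: £67,500; Anna: £67,500; Carmen: £67,500; Jana: £67,500; Yara: £67,500; Ottilie: £67,500; Halim: £67,500; Perrin: £202,500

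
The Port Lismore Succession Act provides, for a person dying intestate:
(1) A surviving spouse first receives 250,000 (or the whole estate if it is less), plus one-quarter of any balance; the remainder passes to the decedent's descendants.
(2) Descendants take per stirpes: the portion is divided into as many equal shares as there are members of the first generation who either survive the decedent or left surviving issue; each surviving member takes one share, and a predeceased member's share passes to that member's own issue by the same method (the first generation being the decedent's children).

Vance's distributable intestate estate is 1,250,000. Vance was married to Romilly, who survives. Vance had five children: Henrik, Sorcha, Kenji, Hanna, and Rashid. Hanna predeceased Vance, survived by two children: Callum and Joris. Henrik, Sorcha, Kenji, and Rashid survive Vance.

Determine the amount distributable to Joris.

Joris receives 75,000.

Romilly first takes 250,000, leaving a balance of 1,000,000. Romilly then takes one-quarter of the balance (250,000), for a total of 500,000. The remaining 750,000 passes to the descendants.
The descendants' portion (750,000) is divided into 5 shares of 150,000: Henrik, Sorcha, Kenji, and Rashid each take 150,000; Hanna's 150,000 share passes to Hanna's issue.
Hanna's share (150,000) is divided into 2 shares of 75,000: Callum and Joris each take 75,000.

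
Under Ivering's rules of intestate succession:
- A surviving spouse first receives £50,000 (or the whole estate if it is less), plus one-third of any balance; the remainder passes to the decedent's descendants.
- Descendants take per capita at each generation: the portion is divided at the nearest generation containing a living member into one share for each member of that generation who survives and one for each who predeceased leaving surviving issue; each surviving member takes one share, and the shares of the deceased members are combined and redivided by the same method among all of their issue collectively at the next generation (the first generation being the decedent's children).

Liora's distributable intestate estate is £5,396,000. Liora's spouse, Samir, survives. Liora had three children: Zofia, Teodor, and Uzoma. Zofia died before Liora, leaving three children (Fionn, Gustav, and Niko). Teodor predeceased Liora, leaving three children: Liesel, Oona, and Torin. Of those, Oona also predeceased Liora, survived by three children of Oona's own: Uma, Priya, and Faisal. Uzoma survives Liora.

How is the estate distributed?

Samir: £1,832,000; Fionn: £396,000; Gustav: £396,000; Niko: £396,000; Liesel: £396,000; Uma: £132,000; Priya: £132,000; Faisal: £132,000; Torin: £396,000; Uzoma: £1,188,000

Samir first takes £50,000, leaving a balance of £5,346,000. Samir then takes one-third of the balance (£1,782,000), for a total of £1,832,000. The remaining £3,564,000 passes to the descendants.
The descendants' portion (£3,564,000) is divided at the children's generation into 3 shares of £1,188,000. Uzoma takes £1,188,000. The 2 shares of the deceased (Zofia and Teodor) are combined into a pool of £2,376,000.
That pool (£2,376,000) is divided at the grandchildren's generation into 6 shares of £396,000. Fionn, Gustav, Niko, Liesel, and Torin each take £396,000. The remaining share for the deceased Oona (£396,000) is carried to the next generation.
That pool (£396,000) is divided at the great-grandchildren's generation equally among Uma, Priya, and Faisal: £132,000 each.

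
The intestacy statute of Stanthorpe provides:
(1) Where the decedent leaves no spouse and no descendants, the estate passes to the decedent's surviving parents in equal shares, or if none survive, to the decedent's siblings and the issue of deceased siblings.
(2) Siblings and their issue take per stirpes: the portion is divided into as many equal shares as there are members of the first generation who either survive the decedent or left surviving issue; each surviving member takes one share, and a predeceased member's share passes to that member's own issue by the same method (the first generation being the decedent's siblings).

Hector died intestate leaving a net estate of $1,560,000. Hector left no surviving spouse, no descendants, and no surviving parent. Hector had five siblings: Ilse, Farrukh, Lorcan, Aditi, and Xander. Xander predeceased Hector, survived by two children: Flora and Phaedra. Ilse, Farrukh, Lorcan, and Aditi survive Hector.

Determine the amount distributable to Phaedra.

Phaedra receives $156,000.

The entire $1,560,000 passes to the siblings and their issue.
That amount ($1,560,000) is divided into 5 shares of $312,000: Ilse, Farrukh, Lorcan, and Aditi each take $312,000; Xander's $312,000 share passes to Xander's issue.
Xander's share ($312,000) is divided into 2 shares of $156,000: Flora and Phaedra each take $156,000.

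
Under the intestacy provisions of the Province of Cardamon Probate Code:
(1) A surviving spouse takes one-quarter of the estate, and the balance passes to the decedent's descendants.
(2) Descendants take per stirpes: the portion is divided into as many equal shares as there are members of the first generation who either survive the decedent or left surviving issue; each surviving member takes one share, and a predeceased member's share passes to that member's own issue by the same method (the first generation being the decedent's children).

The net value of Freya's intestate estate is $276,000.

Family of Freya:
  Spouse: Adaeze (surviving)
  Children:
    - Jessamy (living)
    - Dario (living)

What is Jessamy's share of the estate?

Adaeze takes one-quarter of $276,000 = $69,000. The remaining $207,000 passes to the descendants.
The descendants' portion ($207,000) is divided into 2 shares of $103,500: Jessamy and Dario each take $103,500.

Jessamy receives $103,500.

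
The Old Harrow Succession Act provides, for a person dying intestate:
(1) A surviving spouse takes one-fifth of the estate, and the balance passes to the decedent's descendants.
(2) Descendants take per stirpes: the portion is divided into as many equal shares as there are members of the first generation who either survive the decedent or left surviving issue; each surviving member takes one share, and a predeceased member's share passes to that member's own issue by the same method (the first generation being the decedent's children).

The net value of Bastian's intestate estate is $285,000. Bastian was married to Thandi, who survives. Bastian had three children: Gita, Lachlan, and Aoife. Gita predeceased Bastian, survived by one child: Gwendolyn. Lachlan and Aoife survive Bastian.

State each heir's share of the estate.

Thandi: $57,000; Gwendolyn: $76,000; Lachlan: $76,000; Aoife: $76,000

Thandi takes one-fifth of $285,000 = $57,000. The remaining $228,000 passes to the descendants.
The descendants' portion ($228,000) is divided into 3 shares of $76,000: Lachlan and Aoife each take $76,000; Gita's $76,000 share passes to Gita's issue.
Gita's share ($76,000) passes entirely to Gwendolyn.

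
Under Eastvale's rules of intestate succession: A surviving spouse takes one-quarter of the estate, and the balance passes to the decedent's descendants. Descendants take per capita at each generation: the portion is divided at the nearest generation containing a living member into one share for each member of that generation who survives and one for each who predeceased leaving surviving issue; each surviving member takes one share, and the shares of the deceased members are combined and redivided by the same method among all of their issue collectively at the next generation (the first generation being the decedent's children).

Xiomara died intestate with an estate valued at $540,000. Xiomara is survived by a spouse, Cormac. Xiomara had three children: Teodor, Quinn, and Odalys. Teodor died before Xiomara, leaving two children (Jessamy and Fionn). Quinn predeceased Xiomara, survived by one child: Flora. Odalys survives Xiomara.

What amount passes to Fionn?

Fionn receives $90,000.

Cormac takes one-quarter of $540,000 = $135,000. The remaining $405,000 passes to the descendants.
The descendants' portion ($405,000) is divided at the children's generation into 3 shares of $135,000. Odalys takes $135,000. The 2 shares of the deceased (Teodor and Quinn) are combined into a pool of $270,000.
That pool ($270,000) is divided at the grandchildren's generation equally among Jessamy, Fionn, and Flora: $90,000 each.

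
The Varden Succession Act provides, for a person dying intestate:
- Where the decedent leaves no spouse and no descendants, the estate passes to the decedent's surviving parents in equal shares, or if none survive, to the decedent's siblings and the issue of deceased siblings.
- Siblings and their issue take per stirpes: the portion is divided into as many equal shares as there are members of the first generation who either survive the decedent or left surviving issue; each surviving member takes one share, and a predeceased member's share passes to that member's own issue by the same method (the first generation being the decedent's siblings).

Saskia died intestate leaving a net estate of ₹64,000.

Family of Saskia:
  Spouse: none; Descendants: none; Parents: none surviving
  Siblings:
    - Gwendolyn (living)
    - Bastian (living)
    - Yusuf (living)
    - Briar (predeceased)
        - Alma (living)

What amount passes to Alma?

The entire ₹64,000 passes to the siblings and their issue.
That amount (₹64,000) is divided into 4 shares of ₹16,000: Gwendolyn, Bastian, and Yusuf each take ₹16,000; Briar's ₹16,000 share passes to Briar's issue.
Briar's share (₹16,000) passes entirely to Alma.

Alma receives ₹16,000.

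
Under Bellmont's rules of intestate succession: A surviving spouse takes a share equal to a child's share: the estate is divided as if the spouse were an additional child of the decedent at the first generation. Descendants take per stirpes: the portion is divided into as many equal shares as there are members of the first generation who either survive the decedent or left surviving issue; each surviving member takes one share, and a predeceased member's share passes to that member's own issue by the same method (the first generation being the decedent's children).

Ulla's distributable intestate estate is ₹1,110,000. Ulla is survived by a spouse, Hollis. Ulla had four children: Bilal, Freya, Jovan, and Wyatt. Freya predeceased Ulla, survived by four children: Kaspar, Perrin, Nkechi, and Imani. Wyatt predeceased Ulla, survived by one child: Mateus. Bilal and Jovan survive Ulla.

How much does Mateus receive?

The spouse counts as an additional share at the children's level, so there are 5 primary shares of ₹222,000. Hollis takes one such share (₹222,000).
The children's combined portion (₹888,000) is divided into 4 shares of ₹222,000: Bilal and Jovan each take ₹222,000; Freya's ₹222,000 share passes to Freya's issue; Wyatt's ₹222,000 share passes to Wyatt's issue.
Freya's share (₹222,000) is divided into 4 shares of ₹55,500: Kaspar, Perrin, Nkechi, and Imani each take ₹55,500.
Wyatt's share (₹222,000) passes entirely to Mateus.

Mateus receives ₹222,000.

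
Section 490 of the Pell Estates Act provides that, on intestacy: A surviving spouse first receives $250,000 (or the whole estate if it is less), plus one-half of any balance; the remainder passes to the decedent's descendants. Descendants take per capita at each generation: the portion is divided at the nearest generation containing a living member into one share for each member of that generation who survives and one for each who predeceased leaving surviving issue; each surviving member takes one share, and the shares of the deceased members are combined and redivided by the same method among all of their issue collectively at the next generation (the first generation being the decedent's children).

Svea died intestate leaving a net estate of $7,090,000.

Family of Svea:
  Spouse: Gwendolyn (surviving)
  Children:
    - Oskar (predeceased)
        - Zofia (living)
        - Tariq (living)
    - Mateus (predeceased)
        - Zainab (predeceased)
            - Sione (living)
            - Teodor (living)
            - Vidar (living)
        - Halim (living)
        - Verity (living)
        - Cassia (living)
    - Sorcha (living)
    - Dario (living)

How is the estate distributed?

Gwendolyn first takes $250,000, leaving a balance of $6,840,000. Gwendolyn then takes one-half of the balance ($3,420,000), for a total of $3,670,000. The remaining $3,420,000 passes to the descendants.
The descendants' portion ($3,420,000) is divided at the children's generation into 4 shares of $855,000. Sorcha and Dario each take $855,000. The 2 shares of the deceased (Oskar and Mateus) are combined into a pool of $1,710,000.
That pool ($1,710,000) is divided at the grandchildren's generation into 6 shares of $285,000. Zofia, Tariq, Halim, Verity, and Cassia each take $285,000. The remaining share for the deceased Zainab ($285,000) is carried to the next generation.
That pool ($285,000) is divided at the great-grandchildren's generation equally among Sione, Teodor, and Vidar: $95,000 each.

Gwendolyn: $3,670,000; Zofia: $285,000; Tariq: $285,000; Sione: $95,000; Teodor: $95,000; Vidar: $95,000; Halim: $285,000; Verity: $285,000; Cassia: $285,000; Sorcha: $855,000; Dario: $855,000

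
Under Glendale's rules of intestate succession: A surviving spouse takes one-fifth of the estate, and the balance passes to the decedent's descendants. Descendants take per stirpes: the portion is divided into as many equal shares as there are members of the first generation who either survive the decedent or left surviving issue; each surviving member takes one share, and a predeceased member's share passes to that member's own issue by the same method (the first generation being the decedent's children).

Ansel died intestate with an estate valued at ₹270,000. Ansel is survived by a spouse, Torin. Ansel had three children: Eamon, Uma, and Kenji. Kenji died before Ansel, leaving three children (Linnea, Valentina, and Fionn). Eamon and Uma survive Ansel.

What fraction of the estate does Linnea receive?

Torin takes one-fifth of ₹270,000 = ₹54,000. The remaining ₹216,000 passes to the descendants.
The descendants' portion (₹216,000) is divided into 3 shares of ₹72,000: Eamon and Uma each take ₹72,000; Kenji's ₹72,000 share passes to Kenji's issue.
Kenji's share (₹72,000) is divided into 3 shares of ₹24,000: Linnea, Valentina, and Fionn each take ₹24,000.

Linnea receives 4/45 of the estate.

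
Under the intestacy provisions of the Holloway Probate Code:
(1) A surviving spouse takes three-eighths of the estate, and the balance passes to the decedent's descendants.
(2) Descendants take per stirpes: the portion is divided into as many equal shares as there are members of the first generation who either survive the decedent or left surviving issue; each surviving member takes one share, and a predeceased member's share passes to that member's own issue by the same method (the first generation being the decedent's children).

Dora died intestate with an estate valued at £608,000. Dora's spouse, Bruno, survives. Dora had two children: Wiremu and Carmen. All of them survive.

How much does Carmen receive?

Carmen receives £190,000.

Bruno takes three-eighths of £608,000 = £228,000. The remaining £380,000 passes to the descendants.
The descendants' portion (£380,000) is divided into 2 shares of £190,000: Wiremu and Carmen each take £190,000.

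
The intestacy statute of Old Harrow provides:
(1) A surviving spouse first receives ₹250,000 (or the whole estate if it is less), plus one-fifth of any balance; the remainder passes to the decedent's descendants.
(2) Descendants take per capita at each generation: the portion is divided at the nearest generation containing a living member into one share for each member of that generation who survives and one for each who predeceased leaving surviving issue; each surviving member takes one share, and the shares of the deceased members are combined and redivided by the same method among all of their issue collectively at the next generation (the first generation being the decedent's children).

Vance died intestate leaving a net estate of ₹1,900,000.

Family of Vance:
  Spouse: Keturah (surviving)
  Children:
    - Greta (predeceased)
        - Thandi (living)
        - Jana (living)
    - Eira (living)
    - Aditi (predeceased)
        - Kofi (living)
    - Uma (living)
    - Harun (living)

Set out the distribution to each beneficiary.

Keturah: ₹580,000; Thandi: ₹176,000; Jana: ₹176,000; Eira: ₹264,000; Kofi: ₹176,000; Uma: ₹264,000; Harun: ₹264,000

Keturah first takes ₹250,000, leaving a balance of ₹1,650,000. Keturah then takes one-fifth of the balance (₹330,000), for a total of ₹580,000. The remaining ₹1,320,000 passes to the descendants.
The descendants' portion (₹1,320,000) is divided at the children's generation into 5 shares of ₹264,000. Eira, Uma, and Harun each take ₹264,000. The 2 shares of the deceased (Greta and Aditi) are combined into a pool of ₹528,000.
That pool (₹528,000) is divided at the grandchildren's generation equally among Thandi, Jana, and Kofi: ₹176,000 each.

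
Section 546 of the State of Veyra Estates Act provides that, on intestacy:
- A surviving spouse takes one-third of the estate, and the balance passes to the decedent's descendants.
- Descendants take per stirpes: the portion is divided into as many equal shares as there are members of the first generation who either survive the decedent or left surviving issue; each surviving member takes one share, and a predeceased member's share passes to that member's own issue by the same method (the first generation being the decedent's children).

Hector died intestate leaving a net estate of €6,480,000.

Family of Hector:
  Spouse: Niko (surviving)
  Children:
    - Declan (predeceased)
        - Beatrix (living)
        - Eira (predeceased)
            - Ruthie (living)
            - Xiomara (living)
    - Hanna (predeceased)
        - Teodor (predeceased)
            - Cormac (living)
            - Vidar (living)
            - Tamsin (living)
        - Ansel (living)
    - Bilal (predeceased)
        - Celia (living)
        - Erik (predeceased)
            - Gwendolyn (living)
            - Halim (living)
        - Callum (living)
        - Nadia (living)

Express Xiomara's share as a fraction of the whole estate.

Niko takes one-third of €6,480,000 = €2,160,000. The remaining €4,320,000 passes to the descendants.
The descendants' portion (€4,320,000) is divided into 3 shares of €1,440,000: Declan's €1,440,000 share passes to Declan's issue; Hanna's €1,440,000 share passes to Hanna's issue; Bilal's €1,440,000 share passes to Bilal's issue.
Declan's share (€1,440,000) is divided into 2 shares of €720,000: Beatrix takes €720,000; Eira's €720,000 share passes to Eira's issue.
Eira's share (€720,000) is divided into 2 shares of €360,000: Ruthie and Xiomara each take €360,000.
Hanna's share (€1,440,000) is divided into 2 shares of €720,000: Ansel takes €720,000; Teodor's €720,000 share passes to Teodor's issue.
Teodor's share (€720,000) is divided into 3 shares of €240,000: Cormac, Vidar, and Tamsin each take €240,000.
Bilal's share (€1,440,000) is divided into 4 shares of €360,000: Celia, Callum, and Nadia each take €360,000; Erik's €360,000 share passes to Erik's issue.
Erik's share (€360,000) is divided into 2 shares of €180,000: Gwendolyn and Halim each take €180,000.

Xiomara receives 1/18 of the estate.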